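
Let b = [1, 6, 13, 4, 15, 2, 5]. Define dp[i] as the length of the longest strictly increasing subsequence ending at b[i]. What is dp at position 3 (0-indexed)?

2

dp[i] = 1 + max{dp[j] : j<i, b[j]<b[i]} (or 1 if no such j):
i:      0  1  2  3  4  5  6
b[i]:   1  6 13  4 15  2  5
dp:     1  2  3  2  4  2  3
At index 3 the value is 2.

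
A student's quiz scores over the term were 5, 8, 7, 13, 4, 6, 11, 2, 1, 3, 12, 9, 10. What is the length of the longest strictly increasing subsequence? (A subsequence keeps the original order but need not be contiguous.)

Let dp[i] be the length of the longest such subsequence ending at index i:
i:      1  2  3  4  5  6  7  8  9 10 11 12 13
a[i]:   5  8  7 13  4  6 11  2  1  3 12  9 10
dp:     1  2  2  3  1  2  3  1  1  2  4  3  4
Maximum dp value is 4.

4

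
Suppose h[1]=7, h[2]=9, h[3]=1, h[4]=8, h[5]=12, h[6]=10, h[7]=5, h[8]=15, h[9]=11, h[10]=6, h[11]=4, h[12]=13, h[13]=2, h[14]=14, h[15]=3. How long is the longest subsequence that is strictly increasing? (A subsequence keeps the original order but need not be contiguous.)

6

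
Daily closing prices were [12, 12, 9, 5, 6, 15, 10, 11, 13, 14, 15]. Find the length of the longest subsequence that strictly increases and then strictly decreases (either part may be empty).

inc[i] = longest strictly increasing subsequence ending at i; dec[i] = longest strictly decreasing subsequence starting at i:
i:      1  2  3  4  5  6  7  8  9 10 11
a[i]:  12 12  9  5  6 15 10 11 13 14 15
inc:    1  1  1  1  2  3  3  4  5  6  7
dec:    3  3  2  1  1  2  1  1  1  1  1
Best peak at i=11 (value 15): inc=7, dec=1, length 7+1−1 = 7.

7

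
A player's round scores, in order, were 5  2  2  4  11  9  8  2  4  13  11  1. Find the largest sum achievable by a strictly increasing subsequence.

30

Let S[i] be the best sum of a strictly increasing subsequence ending at i:
i:      1  2  3  4  5  6  7  8  9 10 11 12
a[i]:   5  2  2  4 11  9  8  2  4 13 11  1
S:      5  2  2  6 17 15 14  2  6 30 26  1
Maximum is 30 (e.g. 2 + 4 + 11 + 13).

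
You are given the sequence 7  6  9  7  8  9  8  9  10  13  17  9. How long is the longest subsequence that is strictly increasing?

Track the smallest tail for each achievable length (strict):
7 → extends → [7]
6 → replaces 7 → [6]
9 → extends → [6, 9]
7 → replaces 9 → [6, 7]
8 → extends → [6, 7, 8]
9 → extends → [6, 7, 8, 9]
8 → already a tail → [6, 7, 8, 9]
9 → already a tail → [6, 7, 8, 9]
10 → extends → [6, 7, 8, 9, 10]
13 → extends → [6, 7, 8, 9, 10, 13]
17 → extends → [6, 7, 8, 9, 10, 13, 17]
9 → already a tail → [6, 7, 8, 9, 10, 13, 17]
Seven tails, so the longest strictly increasing subsequence has length 7 (e.g. 6, 7, 8, 9, 10, 13, 17).

7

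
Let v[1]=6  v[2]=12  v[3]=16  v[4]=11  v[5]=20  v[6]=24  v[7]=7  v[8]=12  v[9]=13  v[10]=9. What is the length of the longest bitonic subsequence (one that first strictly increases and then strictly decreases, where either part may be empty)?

inc[i] = longest strictly increasing subsequence ending at i; dec[i] = longest strictly decreasing subsequence starting at i:
i:      1  2  3  4  5  6  7  8  9 10
v[i]:   6 12 16 11 20 24  7 12 13  9
inc:    1  2  3  2  4  5  2  3  4  3
dec:    1  3  3  2  3  3  1  2  2  1
Best peak at i=6 (value 24): inc=5, dec=3, length 5+3−1 = 7.

7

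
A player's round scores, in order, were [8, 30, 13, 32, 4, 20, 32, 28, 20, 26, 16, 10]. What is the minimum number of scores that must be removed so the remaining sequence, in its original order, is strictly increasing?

Fewest deletions = n − (longest strictly increasing subsequence).
Patience tails:
8 → extends → [8]
30 → extends → [8, 30]
13 → replaces 30 → [8, 13]
32 → extends → [8, 13, 32]
4 → replaces 8 → [4, 13, 32]
20 → replaces 32 → [4, 13, 20]
32 → extends → [4, 13, 20, 32]
28 → replaces 32 → [4, 13, 20, 28]
20 → already a tail → [4, 13, 20, 28]
26 → replaces 28 → [4, 13, 20, 26]
16 → replaces 20 → [4, 13, 16, 26]
10 → replaces 13 → [4, 10, 16, 26]
Longest strictly increasing subsequence has length 4, so deletions = 12 − 4 = 8.

8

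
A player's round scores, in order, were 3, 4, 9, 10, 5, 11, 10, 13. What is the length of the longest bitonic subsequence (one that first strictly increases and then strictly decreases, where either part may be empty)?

inc[i] = longest strictly increasing subsequence ending at i; dec[i] = longest strictly decreasing subsequence starting at i:
i:      1  2  3  4  5  6  7  8
a[i]:   3  4  9 10  5 11 10 13
inc:    1  2  3  4  3  5  4  6
dec:    1  1  2  2  1  2  1  1
Best peak at i=6 (value 11): inc=5, dec=2, length 5+2−1 = 6.

6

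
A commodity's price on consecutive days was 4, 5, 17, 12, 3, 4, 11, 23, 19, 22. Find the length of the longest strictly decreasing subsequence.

3

Negate each value so 'decreasing' becomes 'increasing', then run patience tails on the negated sequence:
-4 → extends → [-4]
-5 → replaces -4 → [-5]
-17 → replaces -5 → [-17]
-12 → extends → [-17, -12]
-3 → extends → [-17, -12, -3]
-4 → replaces -3 → [-17, -12, -4]
-11 → replaces -4 → [-17, -12, -11]
-23 → replaces -17 → [-23, -12, -11]
-19 → replaces -12 → [-23, -19, -11]
-22 → replaces -19 → [-23, -22, -11]
Three tails, so the longest strictly decreasing subsequence of the original has length 3.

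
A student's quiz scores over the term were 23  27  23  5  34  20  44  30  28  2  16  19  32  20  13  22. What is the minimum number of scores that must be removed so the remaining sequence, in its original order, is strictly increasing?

11

Fewest deletions = n − (longest strictly increasing subsequence).
Patience tails:
23 → extends → [23]
27 → extends → [23, 27]
23 → already a tail → [23, 27]
5 → replaces 23 → [5, 27]
34 → extends → [5, 27, 34]
20 → replaces 27 → [5, 20, 34]
44 → extends → [5, 20, 34, 44]
30 → replaces 34 → [5, 20, 30, 44]
28 → replaces 30 → [5, 20, 28, 44]
2 → replaces 5 → [2, 20, 28, 44]
16 → replaces 20 → [2, 16, 28, 44]
19 → replaces 28 → [2, 16, 19, 44]
32 → replaces 44 → [2, 16, 19, 32]
20 → replaces 32 → [2, 16, 19, 20]
13 → replaces 16 → [2, 13, 19, 20]
22 → extends → [2, 13, 19, 20, 22]
Longest strictly increasing subsequence has length 5, so deletions = 16 − 5 = 11.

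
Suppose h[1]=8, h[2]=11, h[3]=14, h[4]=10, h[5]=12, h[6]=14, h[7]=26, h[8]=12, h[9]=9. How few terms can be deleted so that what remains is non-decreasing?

4

Fewest deletions = n − (longest non-decreasing subsequence).
Patience tails:
8 → extends → [8]
11 → extends → [8, 11]
14 → extends → [8, 11, 14]
10 → replaces 11 → [8, 10, 14]
12 → replaces 14 → [8, 10, 12]
14 → extends → [8, 10, 12, 14]
26 → extends → [8, 10, 12, 14, 26]
12 → replaces 14 → [8, 10, 12, 12, 26]
9 → replaces 10 → [8, 9, 12, 12, 26]
Longest non-decreasing subsequence has length 5, so deletions = 9 − 5 = 4.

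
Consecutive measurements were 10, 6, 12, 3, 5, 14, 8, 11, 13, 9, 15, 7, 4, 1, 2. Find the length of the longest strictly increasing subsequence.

Let dp[i] be the length of the longest such subsequence ending at index i:
i:      1  2  3  4  5  6  7  8  9 10 11 12 13 14 15
a[i]:  10  6 12  3  5 14  8 11 13  9 15  7  4  1  2
dp:     1  1  2  1  2  3  3  4  5  4  6  3  2  1  2
Maximum dp value is 6.

6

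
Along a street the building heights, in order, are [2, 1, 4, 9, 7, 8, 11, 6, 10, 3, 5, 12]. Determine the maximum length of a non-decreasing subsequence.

6

Track the smallest tail for each achievable length (allowing ties):
2 → extends → [2]
1 → replaces 2 → [1]
4 → extends → [1, 4]
9 → extends → [1, 4, 9]
7 → replaces 9 → [1, 4, 7]
8 → extends → [1, 4, 7, 8]
11 → extends → [1, 4, 7, 8, 11]
6 → replaces 7 → [1, 4, 6, 8, 11]
10 → replaces 11 → [1, 4, 6, 8, 10]
3 → replaces 4 → [1, 3, 6, 8, 10]
5 → replaces 6 → [1, 3, 5, 8, 10]
12 → extends → [1, 3, 5, 8, 10, 12]
Six tails, so the longest non-decreasing subsequence has length 6 (e.g. 2, 4, 7, 8, 11, 12).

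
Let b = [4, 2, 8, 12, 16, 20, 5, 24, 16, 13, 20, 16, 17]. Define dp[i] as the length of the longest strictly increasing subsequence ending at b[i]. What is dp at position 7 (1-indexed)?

2

dp[i] = 1 + max{dp[j] : j<i, b[j]<b[i]} (or 1 if no such j):
i:      1  2  3  4  5  6  7  8  9 10 11 12 13
b[i]:   4  2  8 12 16 20  5 24 16 13 20 16 17
dp:     1  1  2  3  4  5  2  6  4  4  5  5  6
At index 7 the value is 2.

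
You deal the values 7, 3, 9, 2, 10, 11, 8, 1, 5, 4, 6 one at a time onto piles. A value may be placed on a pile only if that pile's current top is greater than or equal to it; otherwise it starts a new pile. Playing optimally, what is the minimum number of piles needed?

4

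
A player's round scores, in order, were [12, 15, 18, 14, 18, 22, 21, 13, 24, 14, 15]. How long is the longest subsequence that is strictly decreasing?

Let dp[i] be the longest strictly decreasing subsequence ending at i:
i:      1  2  3  4  5  6  7  8  9 10 11
a[i]:  12 15 18 14 18 22 21 13 24 14 15
dp:     1  1  1  2  1  1  2  3  1  3  3
Maximum is 3.

3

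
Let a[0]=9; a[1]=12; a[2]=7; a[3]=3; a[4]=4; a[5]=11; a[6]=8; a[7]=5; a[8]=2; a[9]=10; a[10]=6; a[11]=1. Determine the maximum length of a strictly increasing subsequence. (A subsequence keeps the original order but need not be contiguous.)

4

Track the smallest tail for each achievable length (strict):
9 → extends → [9]
12 → extends → [9, 12]
7 → replaces 9 → [7, 12]
3 → replaces 7 → [3, 12]
4 → replaces 12 → [3, 4]
11 → extends → [3, 4, 11]
8 → replaces 11 → [3, 4, 8]
5 → replaces 8 → [3, 4, 5]
2 → replaces 3 → [2, 4, 5]
10 → extends → [2, 4, 5, 10]
6 → replaces 10 → [2, 4, 5, 6]
1 → replaces 2 → [1, 4, 5, 6]
Four tails, so the longest strictly increasing subsequence has length 4 (e.g. 3, 4, 8, 10).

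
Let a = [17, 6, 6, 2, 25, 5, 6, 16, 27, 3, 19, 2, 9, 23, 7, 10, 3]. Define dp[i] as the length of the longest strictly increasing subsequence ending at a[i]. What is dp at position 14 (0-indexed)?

dp[i] = 1 + max{dp[j] : j<i, a[j]<a[i]} (or 1 if no such j):
i:      0  1  2  3  4  5  6  7  8  9 10 11 12 13 14 15 16
a[i]:  17  6  6  2 25  5  6 16 27  3 19  2  9 23  7 10  3
dp:     1  1  1  1  2  2  3  4  5  2  5  1  4  6  4  5  2
At index 14 the value is 4.

4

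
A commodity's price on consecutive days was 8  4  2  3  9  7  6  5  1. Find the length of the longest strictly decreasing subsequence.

5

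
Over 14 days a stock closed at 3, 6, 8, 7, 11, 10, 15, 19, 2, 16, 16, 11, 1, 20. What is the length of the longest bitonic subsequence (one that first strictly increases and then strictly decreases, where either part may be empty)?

inc[i] = longest strictly increasing subsequence ending at i; dec[i] = longest strictly decreasing subsequence starting at i:
i:      1  2  3  4  5  6  7  8  9 10 11 12 13 14
a[i]:   3  6  8  7 11 10 15 19  2 16 16 11  1 20
inc:    1  2  3  3  4  4  5  6  1  6  6  5  1  7
dec:    3  3  4  3  4  3  3  4  2  3  3  2  1  1
Best peak at i=8 (value 19): inc=6, dec=4, length 6+4−1 = 9.

9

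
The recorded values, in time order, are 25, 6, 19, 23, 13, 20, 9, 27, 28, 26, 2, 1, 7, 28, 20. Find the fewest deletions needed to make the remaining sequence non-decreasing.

Fewest deletions = n − (longest non-decreasing subsequence).
Patience tails:
25 → extends → [25]
6 → replaces 25 → [6]
19 → extends → [6, 19]
23 → extends → [6, 19, 23]
13 → replaces 19 → [6, 13, 23]
20 → replaces 23 → [6, 13, 20]
9 → replaces 13 → [6, 9, 20]
27 → extends → [6, 9, 20, 27]
28 → extends → [6, 9, 20, 27, 28]
26 → replaces 27 → [6, 9, 20, 26, 28]
2 → replaces 6 → [2, 9, 20, 26, 28]
1 → replaces 2 → [1, 9, 20, 26, 28]
7 → replaces 9 → [1, 7, 20, 26, 28]
28 → extends → [1, 7, 20, 26, 28, 28]
20 → replaces 26 → [1, 7, 20, 20, 28, 28]
Longest non-decreasing subsequence has length 6, so deletions = 15 − 6 = 9.

9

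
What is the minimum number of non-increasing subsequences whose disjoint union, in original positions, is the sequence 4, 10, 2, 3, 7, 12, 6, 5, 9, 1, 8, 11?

5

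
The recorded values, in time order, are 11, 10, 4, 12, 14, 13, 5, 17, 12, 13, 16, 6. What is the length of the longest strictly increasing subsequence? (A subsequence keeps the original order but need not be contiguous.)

Let dp[i] be the length of the longest such subsequence ending at index i:
i:      1  2  3  4  5  6  7  8  9 10 11 12
a[i]:  11 10  4 12 14 13  5 17 12 13 16  6
dp:     1  1  1  2  3  3  2  4  3  4  5  3
Maximum dp value is 5.

5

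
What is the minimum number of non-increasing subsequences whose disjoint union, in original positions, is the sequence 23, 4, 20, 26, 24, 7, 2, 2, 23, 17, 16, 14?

3

The minimum number of non-increasing subsequences covering a sequence equals the length of its longest strictly increasing subsequence.
LIS length is 3 (e.g. 4, 20, 26), so 3 piles are needed.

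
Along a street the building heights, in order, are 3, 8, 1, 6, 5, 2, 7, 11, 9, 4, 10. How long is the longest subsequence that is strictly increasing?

Let dp[i] be the length of the longest such subsequence ending at index i:
i:      1  2  3  4  5  6  7  8  9 10 11
a[i]:   3  8  1  6  5  2  7 11  9  4 10
dp:     1  2  1  2  2  2  3  4  4  3  5
Maximum dp value is 5.

5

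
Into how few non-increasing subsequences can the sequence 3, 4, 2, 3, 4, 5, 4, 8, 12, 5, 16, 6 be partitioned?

Place each on the leftmost legal pile:
3 → new pile 1 (tops now [3])
4 → new pile 2 (tops now [3, 4])
2 → pile 1 (tops now [2, 4])
3 → pile 2 (tops now [2, 3])
4 → new pile 3 (tops now [2, 3, 4])
5 → new pile 4 (tops now [2, 3, 4, 5])
4 → pile 3 (tops now [2, 3, 4, 5])
8 → new pile 5 (tops now [2, 3, 4, 5, 8])
12 → new pile 6 (tops now [2, 3, 4, 5, 8, 12])
5 → pile 4 (tops now [2, 3, 4, 5, 8, 12])
16 → new pile 7 (tops now [2, 3, 4, 5, 8, 12, 16])
6 → pile 5 (tops now [2, 3, 4, 5, 6, 12, 16])
Seven piles.

7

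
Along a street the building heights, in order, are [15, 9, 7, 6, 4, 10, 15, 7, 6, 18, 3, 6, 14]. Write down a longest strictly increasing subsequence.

Patience tails give the LIS length; then backtrack through the dp parents:
15 → extends → [15]
9 → replaces 15 → [9]
7 → replaces 9 → [7]
6 → replaces 7 → [6]
4 → replaces 6 → [4]
10 → extends → [4, 10]
15 → extends → [4, 10, 15]
7 → replaces 10 → [4, 7, 15]
6 → replaces 7 → [4, 6, 15]
18 → extends → [4, 6, 15, 18]
3 → replaces 4 → [3, 6, 15, 18]
6 → already a tail → [3, 6, 15, 18]
14 → replaces 15 → [3, 6, 14, 18]
Length 4; one witness is 9, 10, 15, 18.

9, 10, 15, 18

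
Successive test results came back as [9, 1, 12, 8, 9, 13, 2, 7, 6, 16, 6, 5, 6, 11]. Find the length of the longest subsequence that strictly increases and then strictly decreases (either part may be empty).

7

inc[i] = longest strictly increasing subsequence ending at i; dec[i] = longest strictly decreasing subsequence starting at i:
i:      1  2  3  4  5  6  7  8  9 10 11 12 13 14
a[i]:   9  1 12  8  9 13  2  7  6 16  6  5  6 11
inc:    1  1  2  2  3  4  2  3  3  5  3  3  4  5
dec:    5  1  5  4  4  4  1  3  2  3  2  1  1  1
Best peak at i=6 (value 13): inc=4, dec=4, length 4+4−1 = 7.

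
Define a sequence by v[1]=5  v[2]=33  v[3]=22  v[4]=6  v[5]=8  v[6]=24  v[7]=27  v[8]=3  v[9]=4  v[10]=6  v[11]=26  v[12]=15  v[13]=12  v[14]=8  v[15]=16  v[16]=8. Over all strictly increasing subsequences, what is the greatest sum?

78

Let S[i] be the best sum of a strictly increasing subsequence ending at i:
i:      1  2  3  4  5  6  7  8  9 10 11 12 13 14 15 16
v[i]:   5 33 22  6  8 24 27  3  4  6 26 15 12  8 16  8
S:      5 38 27 11 19 51 78  3  7 13 77 34 31 21 50 21
Maximum is 78 (e.g. 5 + 22 + 24 + 27).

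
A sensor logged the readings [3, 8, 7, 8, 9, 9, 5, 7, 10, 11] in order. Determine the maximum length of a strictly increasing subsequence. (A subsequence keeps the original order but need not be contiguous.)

Let dp[i] be the length of the longest such subsequence ending at index i:
i:      1  2  3  4  5  6  7  8  9 10
a[i]:   3  8  7  8  9  9  5  7 10 11
dp:     1  2  2  3  4  4  2  3  5  6
Maximum dp value is 6.

6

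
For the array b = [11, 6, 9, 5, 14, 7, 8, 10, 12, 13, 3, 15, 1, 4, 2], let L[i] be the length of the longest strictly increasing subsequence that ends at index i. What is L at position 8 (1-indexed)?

4

dp[i] = 1 + max{dp[j] : j<i, b[j]<b[i]} (or 1 if no such j):
i:      1  2  3  4  5  6  7  8  9 10 11 12 13 14 15
b[i]:  11  6  9  5 14  7  8 10 12 13  3 15  1  4  2
dp:     1  1  2  1  3  2  3  4  5  6  1  7  1  2  2
At index 8 the value is 4.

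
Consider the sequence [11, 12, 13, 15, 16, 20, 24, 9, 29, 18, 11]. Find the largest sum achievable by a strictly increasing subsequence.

140

Let S[i] be the best sum of a strictly increasing subsequence ending at i:
i:       1   2   3   4   5   6   7   8   9  10  11
a[i]:   11  12  13  15  16  20  24   9  29  18  11
S:      11  23  36  51  67  87 111   9 140  85  20
Maximum is 140 (e.g. 11 + 12 + 13 + 15 + 16 + 20 + 24 + 29).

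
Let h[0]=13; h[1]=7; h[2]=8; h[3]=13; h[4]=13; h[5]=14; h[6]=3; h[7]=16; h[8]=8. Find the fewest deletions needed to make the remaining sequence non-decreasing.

3

Fewest deletions = n − (longest non-decreasing subsequence).
Patience tails:
13 → extends → [13]
7 → replaces 13 → [7]
8 → extends → [7, 8]
13 → extends → [7, 8, 13]
13 → extends → [7, 8, 13, 13]
14 → extends → [7, 8, 13, 13, 14]
3 → replaces 7 → [3, 8, 13, 13, 14]
16 → extends → [3, 8, 13, 13, 14, 16]
8 → replaces 13 → [3, 8, 8, 13, 14, 16]
Longest non-decreasing subsequence has length 6, so deletions = 9 − 6 = 3.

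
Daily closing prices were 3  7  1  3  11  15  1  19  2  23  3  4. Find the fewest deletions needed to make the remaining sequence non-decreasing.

6

Fewest deletions = n − (longest non-decreasing subsequence).
Patience tails:
3 → extends → [3]
7 → extends → [3, 7]
1 → replaces 3 → [1, 7]
3 → replaces 7 → [1, 3]
11 → extends → [1, 3, 11]
15 → extends → [1, 3, 11, 15]
1 → replaces 3 → [1, 1, 11, 15]
19 → extends → [1, 1, 11, 15, 19]
2 → replaces 11 → [1, 1, 2, 15, 19]
23 → extends → [1, 1, 2, 15, 19, 23]
3 → replaces 15 → [1, 1, 2, 3, 19, 23]
4 → replaces 19 → [1, 1, 2, 3, 4, 23]
Longest non-decreasing subsequence has length 6, so deletions = 12 − 6 = 6.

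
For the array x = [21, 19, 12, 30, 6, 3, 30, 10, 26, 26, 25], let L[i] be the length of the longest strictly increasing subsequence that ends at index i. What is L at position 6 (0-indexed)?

dp[i] = 1 + max{dp[j] : j<i, x[j]<x[i]} (or 1 if no such j):
i:      0  1  2  3  4  5  6  7  8  9 10
x[i]:  21 19 12 30  6  3 30 10 26 26 25
dp:     1  1  1  2  1  1  2  2  3  3  3
At index 6 the value is 2.

2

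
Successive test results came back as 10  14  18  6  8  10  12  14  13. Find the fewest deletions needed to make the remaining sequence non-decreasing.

Fewest deletions = n − (longest non-decreasing subsequence).
i:      1  2  3  4  5  6  7  8  9
a[i]:  10 14 18  6  8 10 12 14 13
dp:     1  2  3  1  2  3  4  5  5
max dp = 5, so deletions = 9 − 5 = 4.

4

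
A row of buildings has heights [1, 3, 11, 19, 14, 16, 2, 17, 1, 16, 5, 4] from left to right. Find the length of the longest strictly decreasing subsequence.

5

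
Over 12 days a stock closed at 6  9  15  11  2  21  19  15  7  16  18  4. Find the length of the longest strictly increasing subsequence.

6

Let dp[i] be the length of the longest such subsequence ending at index i:
i:      1  2  3  4  5  6  7  8  9 10 11 12
a[i]:   6  9 15 11  2 21 19 15  7 16 18  4
dp:     1  2  3  3  1  4  4  4  2  5  6  2
Maximum dp value is 6.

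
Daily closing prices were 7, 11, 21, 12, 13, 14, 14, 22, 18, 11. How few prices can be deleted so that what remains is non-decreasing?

Fewest deletions = n − (longest non-decreasing subsequence).
i:      1  2  3  4  5  6  7  8  9 10
a[i]:   7 11 21 12 13 14 14 22 18 11
dp:     1  2  3  3  4  5  6  7  7  3
max dp = 7, so deletions = 10 − 7 = 3.

3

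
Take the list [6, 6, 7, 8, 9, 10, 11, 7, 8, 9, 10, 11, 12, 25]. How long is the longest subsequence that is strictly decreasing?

2

Negate each value so 'decreasing' becomes 'increasing', then run patience tails on the negated sequence:
-6 → extends → [-6]
-6 → already a tail → [-6]
-7 → replaces -6 → [-7]
-8 → replaces -7 → [-8]
-9 → replaces -8 → [-9]
-10 → replaces -9 → [-10]
-11 → replaces -10 → [-11]
-7 → extends → [-11, -7]
-8 → replaces -7 → [-11, -8]
-9 → replaces -8 → [-11, -9]
-10 → replaces -9 → [-11, -10]
-11 → already a tail → [-11, -10]
-12 → replaces -11 → [-12, -10]
-25 → replaces -12 → [-25, -10]
Two tails, so the longest strictly decreasing subsequence of the original has length 2.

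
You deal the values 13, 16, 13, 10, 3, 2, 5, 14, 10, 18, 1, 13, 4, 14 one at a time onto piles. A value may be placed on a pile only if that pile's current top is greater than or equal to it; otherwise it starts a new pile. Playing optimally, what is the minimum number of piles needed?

Place each on the leftmost legal pile:
13 → new pile 1 (tops now [13])
16 → new pile 2 (tops now [13, 16])
13 → pile 1 (tops now [13, 16])
10 → pile 1 (tops now [10, 16])
3 → pile 1 (tops now [3, 16])
2 → pile 1 (tops now [2, 16])
5 → pile 2 (tops now [2, 5])
14 → new pile 3 (tops now [2, 5, 14])
10 → pile 3 (tops now [2, 5, 10])
18 → new pile 4 (tops now [2, 5, 10, 18])
1 → pile 1 (tops now [1, 5, 10, 18])
13 → pile 4 (tops now [1, 5, 10, 13])
4 → pile 2 (tops now [1, 4, 10, 13])
14 → new pile 5 (tops now [1, 4, 10, 13, 14])
Five piles.

5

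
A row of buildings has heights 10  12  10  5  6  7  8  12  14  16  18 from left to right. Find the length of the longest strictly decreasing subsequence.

Negate each value so 'decreasing' becomes 'increasing', then run patience tails on the negated sequence:
-10 → extends → [-10]
-12 → replaces -10 → [-12]
-10 → extends → [-12, -10]
-5 → extends → [-12, -10, -5]
-6 → replaces -5 → [-12, -10, -6]
-7 → replaces -6 → [-12, -10, -7]
-8 → replaces -7 → [-12, -10, -8]
-12 → already a tail → [-12, -10, -8]
-14 → replaces -12 → [-14, -10, -8]
-16 → replaces -14 → [-16, -10, -8]
-18 → replaces -16 → [-18, -10, -8]
Three tails, so the longest strictly decreasing subsequence of the original has length 3.

3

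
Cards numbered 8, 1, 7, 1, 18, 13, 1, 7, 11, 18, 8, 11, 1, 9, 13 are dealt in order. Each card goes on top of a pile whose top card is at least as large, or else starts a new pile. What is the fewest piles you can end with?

Place each on the leftmost legal pile:
8 → new pile 1 (tops now [8])
1 → pile 1 (tops now [1])
7 → new pile 2 (tops now [1, 7])
1 → pile 1 (tops now [1, 7])
18 → new pile 3 (tops now [1, 7, 18])
13 → pile 3 (tops now [1, 7, 13])
1 → pile 1 (tops now [1, 7, 13])
7 → pile 2 (tops now [1, 7, 13])
11 → pile 3 (tops now [1, 7, 11])
18 → new pile 4 (tops now [1, 7, 11, 18])
8 → pile 3 (tops now [1, 7, 8, 18])
11 → pile 4 (tops now [1, 7, 8, 11])
1 → pile 1 (tops now [1, 7, 8, 11])
9 → pile 4 (tops now [1, 7, 8, 9])
13 → new pile 5 (tops now [1, 7, 8, 9, 13])
Five piles.

5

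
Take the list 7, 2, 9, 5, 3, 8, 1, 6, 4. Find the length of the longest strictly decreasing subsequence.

Negate each value so 'decreasing' becomes 'increasing', then run patience tails on the negated sequence:
-7 → extends → [-7]
-2 → extends → [-7, -2]
-9 → replaces -7 → [-9, -2]
-5 → replaces -2 → [-9, -5]
-3 → extends → [-9, -5, -3]
-8 → replaces -5 → [-9, -8, -3]
-1 → extends → [-9, -8, -3, -1]
-6 → replaces -3 → [-9, -8, -6, -1]
-4 → replaces -1 → [-9, -8, -6, -4]
Four tails, so the longest strictly decreasing subsequence of the original has length 4.

4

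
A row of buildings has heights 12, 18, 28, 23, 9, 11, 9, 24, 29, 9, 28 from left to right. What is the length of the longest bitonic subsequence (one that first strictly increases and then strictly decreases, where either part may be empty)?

inc[i] = longest strictly increasing subsequence ending at i; dec[i] = longest strictly decreasing subsequence starting at i:
i:      1  2  3  4  5  6  7  8  9 10 11
a[i]:  12 18 28 23  9 11  9 24 29  9 28
inc:    1  2  3  3  1  2  1  4  5  1  5
dec:    3  3  4  3  1  2  1  2  2  1  1
Best peak at i=3 (value 28): inc=3, dec=4, length 3+4−1 = 6.

6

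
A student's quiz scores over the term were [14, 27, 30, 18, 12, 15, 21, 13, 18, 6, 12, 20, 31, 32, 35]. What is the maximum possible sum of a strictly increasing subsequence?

Let S[i] be the best sum of a strictly increasing subsequence ending at i:
i:       1   2   3   4   5   6   7   8   9  10  11  12  13  14  15
a[i]:   14  27  30  18  12  15  21  13  18   6  12  20  31  32  35
S:      14  41  71  32  12  29  53  25  47   6  18  67 102 134 169
Maximum is 169 (e.g. 14 + 27 + 30 + 31 + 32 + 35).

169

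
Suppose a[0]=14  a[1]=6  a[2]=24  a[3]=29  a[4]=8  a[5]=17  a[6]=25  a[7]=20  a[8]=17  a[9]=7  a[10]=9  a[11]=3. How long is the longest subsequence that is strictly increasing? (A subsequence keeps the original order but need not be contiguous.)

4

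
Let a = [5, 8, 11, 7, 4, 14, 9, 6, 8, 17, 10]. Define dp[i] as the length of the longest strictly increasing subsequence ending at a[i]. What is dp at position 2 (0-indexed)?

dp[i] = 1 + max{dp[j] : j<i, a[j]<a[i]} (or 1 if no such j):
i:      0  1  2  3  4  5  6  7  8  9 10
a[i]:   5  8 11  7  4 14  9  6  8 17 10
dp:     1  2  3  2  1  4  3  2  3  5  4
At index 2 the value is 3.

3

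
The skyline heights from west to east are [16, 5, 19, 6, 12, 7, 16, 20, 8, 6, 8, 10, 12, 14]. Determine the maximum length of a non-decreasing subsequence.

8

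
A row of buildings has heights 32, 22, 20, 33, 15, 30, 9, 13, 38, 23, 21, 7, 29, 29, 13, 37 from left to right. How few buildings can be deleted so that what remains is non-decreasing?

Fewest deletions = n − (longest non-decreasing subsequence).
i:      1  2  3  4  5  6  7  8  9 10 11 12 13 14 15 16
a[i]:  32 22 20 33 15 30  9 13 38 23 21  7 29 29 13 37
dp:     1  1  1  2  1  2  1  2  3  3  3  1  4  5  3  6
max dp = 6, so deletions = 16 − 6 = 10.

10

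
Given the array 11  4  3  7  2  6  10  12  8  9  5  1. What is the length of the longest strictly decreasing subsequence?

Negate each value so 'decreasing' becomes 'increasing', then run patience tails on the negated sequence:
-11 → extends → [-11]
-4 → extends → [-11, -4]
-3 → extends → [-11, -4, -3]
-7 → replaces -4 → [-11, -7, -3]
-2 → extends → [-11, -7, -3, -2]
-6 → replaces -3 → [-11, -7, -6, -2]
-10 → replaces -7 → [-11, -10, -6, -2]
-12 → replaces -11 → [-12, -10, -6, -2]
-8 → replaces -6 → [-12, -10, -8, -2]
-9 → replaces -8 → [-12, -10, -9, -2]
-5 → replaces -2 → [-12, -10, -9, -5]
-1 → extends → [-12, -10, -9, -5, -1]
Five tails, so the longest strictly decreasing subsequence of the original has length 5.

5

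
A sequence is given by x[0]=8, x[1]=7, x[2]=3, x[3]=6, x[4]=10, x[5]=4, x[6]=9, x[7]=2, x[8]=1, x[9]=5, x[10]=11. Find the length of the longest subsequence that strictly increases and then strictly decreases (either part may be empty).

inc[i] = longest strictly increasing subsequence ending at i; dec[i] = longest strictly decreasing subsequence starting at i:
i:      0  1  2  3  4  5  6  7  8  9 10
x[i]:   8  7  3  6 10  4  9  2  1  5 11
inc:    1  1  1  2  3  2  3  1  1  3  4
dec:    6  5  3  4  4  3  3  2  1  1  1
Best peak at i=0 (value 8): inc=1, dec=6, length 1+6−1 = 6.

6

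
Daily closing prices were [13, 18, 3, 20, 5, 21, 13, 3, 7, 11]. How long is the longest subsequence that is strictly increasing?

4

Track the smallest tail for each achievable length (strict):
13 → extends → [13]
18 → extends → [13, 18]
3 → replaces 13 → [3, 18]
20 → extends → [3, 18, 20]
5 → replaces 18 → [3, 5, 20]
21 → extends → [3, 5, 20, 21]
13 → replaces 20 → [3, 5, 13, 21]
3 → already a tail → [3, 5, 13, 21]
7 → replaces 13 → [3, 5, 7, 21]
11 → replaces 21 → [3, 5, 7, 11]
Four tails, so the longest strictly increasing subsequence has length 4 (e.g. 13, 18, 20, 21).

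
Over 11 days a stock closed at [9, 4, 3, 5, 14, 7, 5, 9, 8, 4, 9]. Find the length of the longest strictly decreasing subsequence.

Negate each value so 'decreasing' becomes 'increasing', then run patience tails on the negated sequence:
-9 → extends → [-9]
-4 → extends → [-9, -4]
-3 → extends → [-9, -4, -3]
-5 → replaces -4 → [-9, -5, -3]
-14 → replaces -9 → [-14, -5, -3]
-7 → replaces -5 → [-14, -7, -3]
-5 → replaces -3 → [-14, -7, -5]
-9 → replaces -7 → [-14, -9, -5]
-8 → replaces -5 → [-14, -9, -8]
-4 → extends → [-14, -9, -8, -4]
-9 → already a tail → [-14, -9, -8, -4]
Four tails, so the longest strictly decreasing subsequence of the original has length 4.

4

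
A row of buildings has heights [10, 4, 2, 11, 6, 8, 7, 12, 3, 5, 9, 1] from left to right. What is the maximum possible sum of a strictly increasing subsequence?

Let S[i] be the best sum of a strictly increasing subsequence ending at i:
i:      1  2  3  4  5  6  7  8  9 10 11 12
a[i]:  10  4  2 11  6  8  7 12  3  5  9  1
S:     10  4  2 21 10 18 17 33  5 10 27  1
Maximum is 33 (e.g. 10 + 11 + 12).

33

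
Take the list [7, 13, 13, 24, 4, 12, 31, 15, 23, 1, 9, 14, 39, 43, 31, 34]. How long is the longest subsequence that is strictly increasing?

6

Track the smallest tail for each achievable length (strict):
7 → extends → [7]
13 → extends → [7, 13]
13 → already a tail → [7, 13]
24 → extends → [7, 13, 24]
4 → replaces 7 → [4, 13, 24]
12 → replaces 13 → [4, 12, 24]
31 → extends → [4, 12, 24, 31]
15 → replaces 24 → [4, 12, 15, 31]
23 → replaces 31 → [4, 12, 15, 23]
1 → replaces 4 → [1, 12, 15, 23]
9 → replaces 12 → [1, 9, 15, 23]
14 → replaces 15 → [1, 9, 14, 23]
39 → extends → [1, 9, 14, 23, 39]
43 → extends → [1, 9, 14, 23, 39, 43]
31 → replaces 39 → [1, 9, 14, 23, 31, 43]
34 → replaces 43 → [1, 9, 14, 23, 31, 34]
Six tails, so the longest strictly increasing subsequence has length 6 (e.g. 7, 13, 24, 31, 39, 43).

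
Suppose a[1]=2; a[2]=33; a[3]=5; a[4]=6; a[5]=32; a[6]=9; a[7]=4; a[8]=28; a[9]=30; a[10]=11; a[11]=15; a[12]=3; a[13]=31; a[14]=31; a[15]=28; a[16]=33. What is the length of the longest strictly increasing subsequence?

8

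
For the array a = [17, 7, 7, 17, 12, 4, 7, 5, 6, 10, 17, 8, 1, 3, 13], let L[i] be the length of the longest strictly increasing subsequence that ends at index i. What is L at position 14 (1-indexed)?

dp[i] = 1 + max{dp[j] : j<i, a[j]<a[i]} (or 1 if no such j):
i:      1  2  3  4  5  6  7  8  9 10 11 12 13 14 15
a[i]:  17  7  7 17 12  4  7  5  6 10 17  8  1  3 13
dp:     1  1  1  2  2  1  2  2  3  4  5  4  1  2  5
At index 14 the value is 2.

2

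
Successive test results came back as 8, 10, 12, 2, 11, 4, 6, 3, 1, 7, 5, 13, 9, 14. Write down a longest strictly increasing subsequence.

2, 4, 6, 7, 13, 14

Patience tails give the LIS length; then backtrack through the dp parents:
8 → extends → [8]
10 → extends → [8, 10]
12 → extends → [8, 10, 12]
2 → replaces 8 → [2, 10, 12]
11 → replaces 12 → [2, 10, 11]
4 → replaces 10 → [2, 4, 11]
6 → replaces 11 → [2, 4, 6]
3 → replaces 4 → [2, 3, 6]
1 → replaces 2 → [1, 3, 6]
7 → extends → [1, 3, 6, 7]
5 → replaces 6 → [1, 3, 5, 7]
13 → extends → [1, 3, 5, 7, 13]
9 → replaces 13 → [1, 3, 5, 7, 9]
14 → extends → [1, 3, 5, 7, 9, 14]
Length 6; one witness is 2, 4, 6, 7, 13, 14.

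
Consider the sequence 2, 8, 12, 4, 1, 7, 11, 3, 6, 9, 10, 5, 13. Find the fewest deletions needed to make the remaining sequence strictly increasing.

7

Fewest deletions = n − (longest strictly increasing subsequence).
i:      1  2  3  4  5  6  7  8  9 10 11 12 13
a[i]:   2  8 12  4  1  7 11  3  6  9 10  5 13
dp:     1  2  3  2  1  3  4  2  3  4  5  3  6
max dp = 6, so deletions = 13 − 6 = 7.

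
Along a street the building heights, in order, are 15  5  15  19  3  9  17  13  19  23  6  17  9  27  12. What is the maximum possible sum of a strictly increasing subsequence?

Let S[i] be the best sum of a strictly increasing subsequence ending at i:
i:       1   2   3   4   5   6   7   8   9  10  11  12  13  14  15
a[i]:   15   5  15  19   3   9  17  13  19  23   6  17   9  27  12
S:      15   5  20  39   3  14  37  27  56  79  11  44  20 106  32
Maximum is 106 (e.g. 5 + 15 + 17 + 19 + 23 + 27).

106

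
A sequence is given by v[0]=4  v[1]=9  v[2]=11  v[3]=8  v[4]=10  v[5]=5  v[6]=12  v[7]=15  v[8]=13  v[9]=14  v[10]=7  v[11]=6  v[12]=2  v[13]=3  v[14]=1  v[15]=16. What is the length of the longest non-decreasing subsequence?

Track the smallest tail for each achievable length (allowing ties):
4 → extends → [4]
9 → extends → [4, 9]
11 → extends → [4, 9, 11]
8 → replaces 9 → [4, 8, 11]
10 → replaces 11 → [4, 8, 10]
5 → replaces 8 → [4, 5, 10]
12 → extends → [4, 5, 10, 12]
15 → extends → [4, 5, 10, 12, 15]
13 → replaces 15 → [4, 5, 10, 12, 13]
14 → extends → [4, 5, 10, 12, 13, 14]
7 → replaces 10 → [4, 5, 7, 12, 13, 14]
6 → replaces 7 → [4, 5, 6, 12, 13, 14]
2 → replaces 4 → [2, 5, 6, 12, 13, 14]
3 → replaces 5 → [2, 3, 6, 12, 13, 14]
1 → replaces 2 → [1, 3, 6, 12, 13, 14]
16 → extends → [1, 3, 6, 12, 13, 14, 16]
Seven tails, so the longest non-decreasing subsequence has length 7 (e.g. 4, 9, 11, 12, 13, 14, 16).

7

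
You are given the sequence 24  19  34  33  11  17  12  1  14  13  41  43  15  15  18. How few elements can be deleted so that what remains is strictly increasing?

Fewest deletions = n − (longest strictly increasing subsequence).
Patience tails:
24 → extends → [24]
19 → replaces 24 → [19]
34 → extends → [19, 34]
33 → replaces 34 → [19, 33]
11 → replaces 19 → [11, 33]
17 → replaces 33 → [11, 17]
12 → replaces 17 → [11, 12]
1 → replaces 11 → [1, 12]
14 → extends → [1, 12, 14]
13 → replaces 14 → [1, 12, 13]
41 → extends → [1, 12, 13, 41]
43 → extends → [1, 12, 13, 41, 43]
15 → replaces 41 → [1, 12, 13, 15, 43]
15 → already a tail → [1, 12, 13, 15, 43]
18 → replaces 43 → [1, 12, 13, 15, 18]
Longest strictly increasing subsequence has length 5, so deletions = 15 − 5 = 10.

10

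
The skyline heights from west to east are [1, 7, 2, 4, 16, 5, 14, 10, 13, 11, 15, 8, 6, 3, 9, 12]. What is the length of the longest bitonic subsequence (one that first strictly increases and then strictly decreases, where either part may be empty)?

inc[i] = longest strictly increasing subsequence ending at i; dec[i] = longest strictly decreasing subsequence starting at i:
i:      1  2  3  4  5  6  7  8  9 10 11 12 13 14 15 16
a[i]:   1  7  2  4 16  5 14 10 13 11 15  8  6  3  9 12
inc:    1  2  2  3  4  4  5  5  6  6  7  5  5  3  6  7
dec:    1  3  1  2  7  2  6  4  5  4  4  3  2  1  1  1
Best peak at i=5 (value 16): inc=4, dec=7, length 4+7−1 = 10.

10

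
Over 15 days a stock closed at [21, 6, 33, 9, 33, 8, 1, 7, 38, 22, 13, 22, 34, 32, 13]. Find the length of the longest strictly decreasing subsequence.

Negate each value so 'decreasing' becomes 'increasing', then run patience tails on the negated sequence:
-21 → extends → [-21]
-6 → extends → [-21, -6]
-33 → replaces -21 → [-33, -6]
-9 → replaces -6 → [-33, -9]
-33 → already a tail → [-33, -9]
-8 → extends → [-33, -9, -8]
-1 → extends → [-33, -9, -8, -1]
-7 → replaces -1 → [-33, -9, -8, -7]
-38 → replaces -33 → [-38, -9, -8, -7]
-22 → replaces -9 → [-38, -22, -8, -7]
-13 → replaces -8 → [-38, -22, -13, -7]
-22 → already a tail → [-38, -22, -13, -7]
-34 → replaces -22 → [-38, -34, -13, -7]
-32 → replaces -13 → [-38, -34, -32, -7]
-13 → replaces -7 → [-38, -34, -32, -13]
Four tails, so the longest strictly decreasing subsequence of the original has length 4.

4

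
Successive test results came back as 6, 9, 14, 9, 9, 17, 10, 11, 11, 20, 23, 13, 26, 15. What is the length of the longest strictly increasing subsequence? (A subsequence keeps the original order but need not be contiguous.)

Track the smallest tail for each achievable length (strict):
6 → extends → [6]
9 → extends → [6, 9]
14 → extends → [6, 9, 14]
9 → already a tail → [6, 9, 14]
9 → already a tail → [6, 9, 14]
17 → extends → [6, 9, 14, 17]
10 → replaces 14 → [6, 9, 10, 17]
11 → replaces 17 → [6, 9, 10, 11]
11 → already a tail → [6, 9, 10, 11]
20 → extends → [6, 9, 10, 11, 20]
23 → extends → [6, 9, 10, 11, 20, 23]
13 → replaces 20 → [6, 9, 10, 11, 13, 23]
26 → extends → [6, 9, 10, 11, 13, 23, 26]
15 → replaces 23 → [6, 9, 10, 11, 13, 15, 26]
Seven tails, so the longest strictly increasing subsequence has length 7 (e.g. 6, 9, 14, 17, 20, 23, 26).

7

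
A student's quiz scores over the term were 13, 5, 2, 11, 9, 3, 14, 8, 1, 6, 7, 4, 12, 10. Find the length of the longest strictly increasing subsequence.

5

Let dp[i] be the length of the longest such subsequence ending at index i:
i:      1  2  3  4  5  6  7  8  9 10 11 12 13 14
a[i]:  13  5  2 11  9  3 14  8  1  6  7  4 12 10
dp:     1  1  1  2  2  2  3  3  1  3  4  3  5  5
Maximum dp value is 5.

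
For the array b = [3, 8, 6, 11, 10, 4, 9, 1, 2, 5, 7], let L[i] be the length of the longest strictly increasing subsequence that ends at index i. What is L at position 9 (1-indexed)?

dp[i] = 1 + max{dp[j] : j<i, b[j]<b[i]} (or 1 if no such j):
i:      1  2  3  4  5  6  7  8  9 10 11
b[i]:   3  8  6 11 10  4  9  1  2  5  7
dp:     1  2  2  3  3  2  3  1  2  3  4
At index 9 the value is 2.

2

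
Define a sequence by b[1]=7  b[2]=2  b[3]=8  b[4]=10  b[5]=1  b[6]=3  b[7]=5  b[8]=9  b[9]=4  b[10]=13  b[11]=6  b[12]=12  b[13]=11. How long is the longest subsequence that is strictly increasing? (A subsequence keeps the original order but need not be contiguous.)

5

Track the smallest tail for each achievable length (strict):
7 → extends → [7]
2 → replaces 7 → [2]
8 → extends → [2, 8]
10 → extends → [2, 8, 10]
1 → replaces 2 → [1, 8, 10]
3 → replaces 8 → [1, 3, 10]
5 → replaces 10 → [1, 3, 5]
9 → extends → [1, 3, 5, 9]
4 → replaces 5 → [1, 3, 4, 9]
13 → extends → [1, 3, 4, 9, 13]
6 → replaces 9 → [1, 3, 4, 6, 13]
12 → replaces 13 → [1, 3, 4, 6, 12]
11 → replaces 12 → [1, 3, 4, 6, 11]
Five tails, so the longest strictly increasing subsequence has length 5 (e.g. 2, 3, 5, 9, 13).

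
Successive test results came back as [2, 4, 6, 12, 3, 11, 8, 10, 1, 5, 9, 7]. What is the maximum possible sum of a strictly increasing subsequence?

30

Let S[i] be the best sum of a strictly increasing subsequence ending at i:
i:      1  2  3  4  5  6  7  8  9 10 11 12
a[i]:   2  4  6 12  3 11  8 10  1  5  9  7
S:      2  6 12 24  5 23 20 30  1 11 29 19
Maximum is 30 (e.g. 2 + 4 + 6 + 8 + 10).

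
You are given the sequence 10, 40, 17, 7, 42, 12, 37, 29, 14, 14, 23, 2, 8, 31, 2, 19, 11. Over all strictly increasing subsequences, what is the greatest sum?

Let S[i] be the best sum of a strictly increasing subsequence ending at i:
i:      1  2  3  4  5  6  7  8  9 10 11 12 13 14 15 16 17
a[i]:  10 40 17  7 42 12 37 29 14 14 23  2  8 31  2 19 11
S:     10 50 27  7 92 22 64 56 36 36 59  2 15 90  2 55 26
Maximum is 92 (e.g. 10 + 40 + 42).

92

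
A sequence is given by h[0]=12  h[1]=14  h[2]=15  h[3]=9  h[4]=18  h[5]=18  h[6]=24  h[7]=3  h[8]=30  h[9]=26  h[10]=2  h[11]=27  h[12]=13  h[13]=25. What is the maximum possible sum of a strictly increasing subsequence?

Let S[i] be the best sum of a strictly increasing subsequence ending at i:
i:       0   1   2   3   4   5   6   7   8   9  10  11  12  13
h[i]:   12  14  15   9  18  18  24   3  30  26   2  27  13  25
S:      12  26  41   9  59  59  83   3 113 109   2 136  25 108
Maximum is 136 (e.g. 12 + 14 + 15 + 18 + 24 + 26 + 27).

136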